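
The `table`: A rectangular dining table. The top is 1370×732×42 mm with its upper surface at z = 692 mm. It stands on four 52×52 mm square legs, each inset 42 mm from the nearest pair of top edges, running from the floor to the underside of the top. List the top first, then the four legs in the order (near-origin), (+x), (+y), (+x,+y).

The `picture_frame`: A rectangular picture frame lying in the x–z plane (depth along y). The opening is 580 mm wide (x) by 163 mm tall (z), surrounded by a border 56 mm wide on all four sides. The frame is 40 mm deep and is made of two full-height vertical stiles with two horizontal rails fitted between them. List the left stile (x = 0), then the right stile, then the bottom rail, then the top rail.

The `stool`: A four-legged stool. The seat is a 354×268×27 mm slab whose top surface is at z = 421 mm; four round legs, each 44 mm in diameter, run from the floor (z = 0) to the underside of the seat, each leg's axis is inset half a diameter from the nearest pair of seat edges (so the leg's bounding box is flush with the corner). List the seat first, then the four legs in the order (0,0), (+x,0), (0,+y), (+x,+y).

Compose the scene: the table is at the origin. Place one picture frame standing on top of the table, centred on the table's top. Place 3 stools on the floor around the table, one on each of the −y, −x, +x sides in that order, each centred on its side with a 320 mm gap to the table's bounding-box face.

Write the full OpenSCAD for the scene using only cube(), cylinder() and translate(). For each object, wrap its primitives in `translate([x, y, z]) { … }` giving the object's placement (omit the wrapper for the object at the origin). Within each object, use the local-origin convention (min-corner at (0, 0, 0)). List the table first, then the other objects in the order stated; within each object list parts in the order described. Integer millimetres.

translate([0, 0, 650]) cube([1370, 732, 42]);
translate([42, 42, 0]) cube([52, 52, 650]);
translate([1276, 42, 0]) cube([52, 52, 650]);
translate([42, 638, 0]) cube([52, 52, 650]);
translate([1276, 638, 0]) cube([52, 52, 650]);
translate([339, 346, 692]) {
  cube([56, 40, 275]);
  translate([636, 0, 0]) cube([56, 40, 275]);
  translate([56, 0, 0]) cube([580, 40, 56]);
  translate([56, 0, 219]) cube([580, 40, 56]);
}
translate([508, -588, 0]) {
  translate([0, 0, 394]) cube([354, 268, 27]);
  translate([22, 22, 0]) cylinder(h = 394, r = 22);
  translate([332, 22, 0]) cylinder(h = 394, r = 22);
  translate([22, 246, 0]) cylinder(h = 394, r = 22);
  translate([332, 246, 0]) cylinder(h = 394, r = 22);
}
translate([-674, 232, 0]) {
  translate([0, 0, 394]) cube([354, 268, 27]);
  translate([22, 22, 0]) cylinder(h = 394, r = 22);
  translate([332, 22, 0]) cylinder(h = 394, r = 22);
  translate([22, 246, 0]) cylinder(h = 394, r = 22);
  translate([332, 246, 0]) cylinder(h = 394, r = 22);
}
translate([1690, 232, 0]) {
  translate([0, 0, 394]) cube([354, 268, 27]);
  translate([22, 22, 0]) cylinder(h = 394, r = 22);
  translate([332, 22, 0]) cylinder(h = 394, r = 22);
  translate([22, 246, 0]) cylinder(h = 394, r = 22);
  translate([332, 246, 0]) cylinder(h = 394, r = 22);
}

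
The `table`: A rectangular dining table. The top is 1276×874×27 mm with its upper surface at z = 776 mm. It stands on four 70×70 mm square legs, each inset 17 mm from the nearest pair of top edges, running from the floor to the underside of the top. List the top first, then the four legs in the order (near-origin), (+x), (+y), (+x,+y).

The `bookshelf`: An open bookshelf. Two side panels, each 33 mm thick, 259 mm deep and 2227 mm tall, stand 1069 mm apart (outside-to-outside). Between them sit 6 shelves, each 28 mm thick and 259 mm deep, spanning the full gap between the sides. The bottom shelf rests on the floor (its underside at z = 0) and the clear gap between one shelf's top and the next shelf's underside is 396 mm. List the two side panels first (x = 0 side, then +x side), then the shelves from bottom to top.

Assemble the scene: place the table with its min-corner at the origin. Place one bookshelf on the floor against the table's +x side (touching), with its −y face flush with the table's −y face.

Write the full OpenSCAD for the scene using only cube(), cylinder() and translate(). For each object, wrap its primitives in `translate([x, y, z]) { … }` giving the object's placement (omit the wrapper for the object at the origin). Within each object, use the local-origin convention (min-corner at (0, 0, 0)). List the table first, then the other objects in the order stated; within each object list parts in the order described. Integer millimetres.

translate([0, 0, 749]) cube([1276, 874, 27]);
translate([17, 17, 0]) cube([70, 70, 749]);
translate([1189, 17, 0]) cube([70, 70, 749]);
translate([17, 787, 0]) cube([70, 70, 749]);
translate([1189, 787, 0]) cube([70, 70, 749]);
translate([1276, 0, 0]) {
  cube([33, 259, 2227]);
  translate([1036, 0, 0]) cube([33, 259, 2227]);
  translate([33, 0, 0]) cube([1003, 259, 28]);
  translate([33, 0, 424]) cube([1003, 259, 28]);
  translate([33, 0, 848]) cube([1003, 259, 28]);
  translate([33, 0, 1272]) cube([1003, 259, 28]);
  translate([33, 0, 1696]) cube([1003, 259, 28]);
  translate([33, 0, 2120]) cube([1003, 259, 28]);
}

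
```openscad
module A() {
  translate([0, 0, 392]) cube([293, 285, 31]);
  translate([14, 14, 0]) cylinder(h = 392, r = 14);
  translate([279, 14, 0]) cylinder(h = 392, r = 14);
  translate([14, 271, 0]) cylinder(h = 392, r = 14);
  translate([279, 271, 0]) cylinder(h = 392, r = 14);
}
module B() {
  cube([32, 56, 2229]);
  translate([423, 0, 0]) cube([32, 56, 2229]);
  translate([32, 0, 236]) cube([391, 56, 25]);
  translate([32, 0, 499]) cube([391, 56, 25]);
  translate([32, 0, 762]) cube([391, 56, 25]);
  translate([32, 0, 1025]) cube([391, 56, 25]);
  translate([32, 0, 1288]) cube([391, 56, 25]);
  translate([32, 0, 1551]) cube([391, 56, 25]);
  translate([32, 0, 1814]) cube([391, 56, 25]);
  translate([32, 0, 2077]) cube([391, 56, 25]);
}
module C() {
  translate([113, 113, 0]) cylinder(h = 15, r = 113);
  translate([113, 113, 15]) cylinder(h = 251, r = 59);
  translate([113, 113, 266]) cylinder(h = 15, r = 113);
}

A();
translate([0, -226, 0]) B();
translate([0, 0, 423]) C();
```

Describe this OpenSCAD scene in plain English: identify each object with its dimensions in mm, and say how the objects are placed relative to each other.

A is a four-legged stool. The seat is 293×285 mm, 31 mm thick, top at z = 423 mm. It stands on four round legs, each 28 mm in diameter, from z = 0 to the seat underside, each leg's axis is inset half a diameter from the nearest pair of seat edges (so the leg's bounding box is flush with the corner).

B is a straight ladder. Two 32×56 mm vertical rails, 2229 mm tall, stand 455 mm apart (outside-to-outside) with their front faces coplanar on the −y side. 8 rungs, each 56 mm deep and 25 mm tall, span between the inner faces of the rails, front faces flush with the rails. The lowest rung's underside is at z = 236 mm and rungs are spaced 263 mm apart (underside to underside).

C is a spool: two coaxial disc flanges of radius 113 mm and thickness 15 mm, joined by a core cylinder of radius 59 mm and height 251 mm. The lower flange rests on z = 0 and the three cylinders share a vertical axis.

The ladder is on the floor beside the stool on its −y side. The spool is on top of the stool.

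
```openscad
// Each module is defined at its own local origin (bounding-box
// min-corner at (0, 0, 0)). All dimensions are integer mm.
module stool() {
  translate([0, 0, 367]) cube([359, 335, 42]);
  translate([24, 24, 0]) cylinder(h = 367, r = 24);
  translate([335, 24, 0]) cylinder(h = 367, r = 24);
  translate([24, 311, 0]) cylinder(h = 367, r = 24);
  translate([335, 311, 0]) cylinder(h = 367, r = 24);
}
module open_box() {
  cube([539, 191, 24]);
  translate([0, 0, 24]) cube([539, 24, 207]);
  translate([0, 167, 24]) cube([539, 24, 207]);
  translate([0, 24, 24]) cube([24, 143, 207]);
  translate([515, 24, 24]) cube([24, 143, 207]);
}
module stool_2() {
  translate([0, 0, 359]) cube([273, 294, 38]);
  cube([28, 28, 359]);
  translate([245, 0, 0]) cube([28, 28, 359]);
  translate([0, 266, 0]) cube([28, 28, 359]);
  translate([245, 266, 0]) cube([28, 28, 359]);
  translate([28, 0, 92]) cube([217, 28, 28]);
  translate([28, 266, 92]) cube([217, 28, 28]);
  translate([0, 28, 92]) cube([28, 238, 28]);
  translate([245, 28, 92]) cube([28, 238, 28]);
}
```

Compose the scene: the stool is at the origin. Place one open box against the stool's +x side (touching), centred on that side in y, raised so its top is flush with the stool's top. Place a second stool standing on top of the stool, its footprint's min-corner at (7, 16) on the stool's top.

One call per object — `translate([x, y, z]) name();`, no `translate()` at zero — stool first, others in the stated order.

stool();
translate([359, 72, 178]) open_box();
translate([7, 16, 409]) stool_2();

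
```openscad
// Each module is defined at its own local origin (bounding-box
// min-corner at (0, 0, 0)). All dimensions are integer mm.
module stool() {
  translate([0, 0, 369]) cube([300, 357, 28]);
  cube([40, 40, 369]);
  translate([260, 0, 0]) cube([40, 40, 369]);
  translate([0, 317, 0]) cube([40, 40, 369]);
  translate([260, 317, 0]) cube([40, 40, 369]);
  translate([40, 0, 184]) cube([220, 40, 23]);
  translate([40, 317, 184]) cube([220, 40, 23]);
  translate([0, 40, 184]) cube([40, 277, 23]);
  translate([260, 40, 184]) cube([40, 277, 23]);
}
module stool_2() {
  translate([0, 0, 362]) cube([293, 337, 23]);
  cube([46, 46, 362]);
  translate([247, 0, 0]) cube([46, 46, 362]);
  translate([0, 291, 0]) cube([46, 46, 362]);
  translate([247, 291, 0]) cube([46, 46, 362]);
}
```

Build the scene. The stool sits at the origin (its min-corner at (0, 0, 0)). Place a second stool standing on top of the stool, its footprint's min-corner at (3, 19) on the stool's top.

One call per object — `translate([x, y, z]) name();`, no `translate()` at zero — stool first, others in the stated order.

stool();
translate([3, 19, 397]) stool_2();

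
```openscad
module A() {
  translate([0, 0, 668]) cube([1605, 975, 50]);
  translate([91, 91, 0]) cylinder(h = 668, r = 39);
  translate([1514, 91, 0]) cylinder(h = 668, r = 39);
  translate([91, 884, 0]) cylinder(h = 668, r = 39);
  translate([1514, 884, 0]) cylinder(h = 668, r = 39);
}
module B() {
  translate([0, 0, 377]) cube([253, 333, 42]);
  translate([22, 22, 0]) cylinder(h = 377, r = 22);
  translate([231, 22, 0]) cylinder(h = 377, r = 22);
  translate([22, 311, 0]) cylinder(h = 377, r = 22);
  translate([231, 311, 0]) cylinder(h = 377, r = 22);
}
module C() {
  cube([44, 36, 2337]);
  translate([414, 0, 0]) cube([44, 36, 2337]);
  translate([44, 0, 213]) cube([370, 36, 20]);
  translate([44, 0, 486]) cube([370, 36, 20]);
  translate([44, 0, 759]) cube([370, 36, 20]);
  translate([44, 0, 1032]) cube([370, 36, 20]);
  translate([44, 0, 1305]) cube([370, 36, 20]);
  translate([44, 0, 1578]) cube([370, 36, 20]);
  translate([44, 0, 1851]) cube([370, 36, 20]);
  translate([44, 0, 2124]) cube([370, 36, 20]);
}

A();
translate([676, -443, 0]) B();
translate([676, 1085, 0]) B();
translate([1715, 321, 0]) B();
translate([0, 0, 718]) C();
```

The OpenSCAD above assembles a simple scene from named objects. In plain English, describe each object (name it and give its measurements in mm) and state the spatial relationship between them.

A is a rectangular dining table. The top is 1605×975×50 mm with its upper surface at z = 718 mm. It stands on four round legs of 78 mm diameter, each leg's bounding box inset 52 mm from the nearest pair of top edges, running from the floor to the underside of the top.

B is a simple wooden stool: a rectangular seat 253 mm (x) by 333 mm (y), 42 mm thick, top face at z = 419 mm, on four round legs, each 44 mm in diameter. The legs rest on z = 0, each leg's axis is inset half a diameter from the nearest pair of seat edges (so the leg's bounding box is flush with the corner).

C is a straight ladder. Two 44×36 mm vertical rails, 2337 mm tall, stand 458 mm apart (outside-to-outside) with their front faces coplanar on the −y side. 8 rungs, each 36 mm deep and 20 mm tall, span between the inner faces of the rails, front faces flush with the rails. The lowest rung's underside is at z = 213 mm and rungs are spaced 273 mm apart (underside to underside).

Three stools sit around the table at the −y, +y, +x sides. The ladder is on top of the table.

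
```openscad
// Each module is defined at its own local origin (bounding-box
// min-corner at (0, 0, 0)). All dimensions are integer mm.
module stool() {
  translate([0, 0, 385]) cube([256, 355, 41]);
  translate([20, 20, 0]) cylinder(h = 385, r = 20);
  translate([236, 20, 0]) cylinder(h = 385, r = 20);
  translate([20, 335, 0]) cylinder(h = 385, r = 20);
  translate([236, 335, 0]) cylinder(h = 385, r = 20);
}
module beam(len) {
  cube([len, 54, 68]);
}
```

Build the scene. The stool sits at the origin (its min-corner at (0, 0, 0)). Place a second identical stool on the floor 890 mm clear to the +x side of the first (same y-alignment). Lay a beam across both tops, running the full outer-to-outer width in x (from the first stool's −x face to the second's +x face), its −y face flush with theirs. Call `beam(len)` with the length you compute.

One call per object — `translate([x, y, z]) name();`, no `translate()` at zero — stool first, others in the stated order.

stool();
translate([1146, 0, 0]) stool();
translate([0, 0, 426]) beam(1402);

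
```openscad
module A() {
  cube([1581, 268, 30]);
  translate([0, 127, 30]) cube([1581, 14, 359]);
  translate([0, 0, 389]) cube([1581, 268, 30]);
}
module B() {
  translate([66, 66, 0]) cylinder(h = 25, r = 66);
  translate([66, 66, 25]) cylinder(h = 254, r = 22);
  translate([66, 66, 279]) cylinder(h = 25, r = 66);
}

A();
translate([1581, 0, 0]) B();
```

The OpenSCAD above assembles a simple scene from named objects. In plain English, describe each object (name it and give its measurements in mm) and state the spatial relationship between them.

A is an I-beam lying along x, 1581 mm long. Overall section height 419 mm. Two flanges 268 mm wide (y) and 30 mm thick, one on the floor and one at the top; a web 14 mm thick runs between them, centred on the flange width.

B is a spool: two coaxial disc flanges of radius 66 mm and thickness 25 mm, joined by a core cylinder of radius 22 mm and height 254 mm. The lower flange rests on z = 0 and the three cylinders share a vertical axis.

The spool is against the I-beam's +x side, with their −y faces flush.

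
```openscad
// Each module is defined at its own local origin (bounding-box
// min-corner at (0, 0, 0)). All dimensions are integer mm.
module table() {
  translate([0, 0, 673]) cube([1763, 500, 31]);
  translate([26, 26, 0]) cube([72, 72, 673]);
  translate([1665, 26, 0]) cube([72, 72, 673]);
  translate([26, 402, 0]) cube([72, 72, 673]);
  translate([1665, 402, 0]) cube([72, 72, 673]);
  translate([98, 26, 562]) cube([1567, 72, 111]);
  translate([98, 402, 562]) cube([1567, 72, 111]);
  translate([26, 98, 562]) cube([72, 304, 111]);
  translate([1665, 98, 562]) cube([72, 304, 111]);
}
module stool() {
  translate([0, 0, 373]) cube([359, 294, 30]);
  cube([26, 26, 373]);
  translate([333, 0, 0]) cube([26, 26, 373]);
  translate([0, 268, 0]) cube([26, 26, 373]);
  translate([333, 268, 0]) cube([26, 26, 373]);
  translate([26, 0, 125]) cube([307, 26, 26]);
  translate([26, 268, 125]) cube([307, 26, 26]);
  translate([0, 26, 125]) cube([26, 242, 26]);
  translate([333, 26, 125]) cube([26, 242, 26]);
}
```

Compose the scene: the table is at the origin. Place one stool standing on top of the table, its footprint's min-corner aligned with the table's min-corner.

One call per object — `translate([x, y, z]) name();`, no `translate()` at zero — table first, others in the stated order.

table();
translate([0, 0, 704]) stool();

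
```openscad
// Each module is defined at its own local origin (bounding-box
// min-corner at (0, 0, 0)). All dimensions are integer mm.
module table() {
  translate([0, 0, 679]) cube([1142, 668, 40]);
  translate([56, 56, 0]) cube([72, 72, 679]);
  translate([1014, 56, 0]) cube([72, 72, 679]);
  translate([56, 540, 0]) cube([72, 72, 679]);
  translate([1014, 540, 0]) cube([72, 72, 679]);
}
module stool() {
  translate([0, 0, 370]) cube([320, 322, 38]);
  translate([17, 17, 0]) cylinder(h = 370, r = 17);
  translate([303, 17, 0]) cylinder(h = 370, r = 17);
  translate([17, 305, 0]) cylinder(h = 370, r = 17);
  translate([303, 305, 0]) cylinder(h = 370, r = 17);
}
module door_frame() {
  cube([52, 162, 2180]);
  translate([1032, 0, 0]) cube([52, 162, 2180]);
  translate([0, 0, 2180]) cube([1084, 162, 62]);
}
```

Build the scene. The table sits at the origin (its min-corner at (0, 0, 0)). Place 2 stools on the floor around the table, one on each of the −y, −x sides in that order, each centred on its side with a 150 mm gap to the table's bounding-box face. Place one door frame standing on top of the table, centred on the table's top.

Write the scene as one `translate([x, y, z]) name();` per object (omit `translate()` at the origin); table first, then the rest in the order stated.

table();
translate([411, -472, 0]) stool();
translate([-470, 173, 0]) stool();
translate([29, 253, 719]) door_frame();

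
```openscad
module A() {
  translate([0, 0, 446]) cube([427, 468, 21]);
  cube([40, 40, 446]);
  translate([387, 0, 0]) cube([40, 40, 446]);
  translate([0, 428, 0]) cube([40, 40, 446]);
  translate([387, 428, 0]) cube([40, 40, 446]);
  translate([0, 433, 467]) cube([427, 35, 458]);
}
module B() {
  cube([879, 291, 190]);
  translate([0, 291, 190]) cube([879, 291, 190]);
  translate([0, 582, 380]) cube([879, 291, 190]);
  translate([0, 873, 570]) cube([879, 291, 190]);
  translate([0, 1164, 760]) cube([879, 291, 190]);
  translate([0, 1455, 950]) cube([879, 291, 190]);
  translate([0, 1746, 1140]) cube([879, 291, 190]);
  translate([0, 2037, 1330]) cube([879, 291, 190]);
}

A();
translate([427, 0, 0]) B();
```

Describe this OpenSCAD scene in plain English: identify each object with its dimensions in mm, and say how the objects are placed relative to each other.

A is a chair. The seat is a 427×468×21 mm slab with its top at z = 467 mm, on four 40×40 mm corner legs (flush with the seat edges, standing on z = 0). A flat backrest 35 mm thick, 458 mm tall, spans the full seat width and rises from the seat top along its +y edge, rear face flush with the rear of the seat.

B is a straight staircase of 8 solid steps. Each step is 879 mm wide (x), 291 mm deep (y, the going) and 190 mm tall (the rise). The first step rests on the floor; each subsequent step sits one going further in +y and one rise higher in +z, directly behind and above the previous step with no overlap.

The staircase is against the chair's +x side, with their −y faces flush.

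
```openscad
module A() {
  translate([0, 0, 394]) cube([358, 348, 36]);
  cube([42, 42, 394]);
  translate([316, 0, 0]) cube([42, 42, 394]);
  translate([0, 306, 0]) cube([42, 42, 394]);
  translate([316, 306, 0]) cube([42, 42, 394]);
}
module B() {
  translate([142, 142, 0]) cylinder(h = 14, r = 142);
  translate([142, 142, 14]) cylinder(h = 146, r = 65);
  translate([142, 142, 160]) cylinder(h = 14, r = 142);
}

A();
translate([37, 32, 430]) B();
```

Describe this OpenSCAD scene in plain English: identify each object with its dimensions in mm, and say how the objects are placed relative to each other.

A is a four-legged stool. The seat is a 358×348×36 mm slab whose top surface is at z = 430 mm; four square legs, each 42×42 mm in cross-section, run from the floor (z = 0) to the underside of the seat, each flush with a corner of the seat.

B is a spool: two coaxial disc flanges of radius 142 mm and thickness 14 mm, joined by a core cylinder of radius 65 mm and height 146 mm. The lower flange rests on z = 0 and the three cylinders share a vertical axis.

The spool is on top of the stool, centred.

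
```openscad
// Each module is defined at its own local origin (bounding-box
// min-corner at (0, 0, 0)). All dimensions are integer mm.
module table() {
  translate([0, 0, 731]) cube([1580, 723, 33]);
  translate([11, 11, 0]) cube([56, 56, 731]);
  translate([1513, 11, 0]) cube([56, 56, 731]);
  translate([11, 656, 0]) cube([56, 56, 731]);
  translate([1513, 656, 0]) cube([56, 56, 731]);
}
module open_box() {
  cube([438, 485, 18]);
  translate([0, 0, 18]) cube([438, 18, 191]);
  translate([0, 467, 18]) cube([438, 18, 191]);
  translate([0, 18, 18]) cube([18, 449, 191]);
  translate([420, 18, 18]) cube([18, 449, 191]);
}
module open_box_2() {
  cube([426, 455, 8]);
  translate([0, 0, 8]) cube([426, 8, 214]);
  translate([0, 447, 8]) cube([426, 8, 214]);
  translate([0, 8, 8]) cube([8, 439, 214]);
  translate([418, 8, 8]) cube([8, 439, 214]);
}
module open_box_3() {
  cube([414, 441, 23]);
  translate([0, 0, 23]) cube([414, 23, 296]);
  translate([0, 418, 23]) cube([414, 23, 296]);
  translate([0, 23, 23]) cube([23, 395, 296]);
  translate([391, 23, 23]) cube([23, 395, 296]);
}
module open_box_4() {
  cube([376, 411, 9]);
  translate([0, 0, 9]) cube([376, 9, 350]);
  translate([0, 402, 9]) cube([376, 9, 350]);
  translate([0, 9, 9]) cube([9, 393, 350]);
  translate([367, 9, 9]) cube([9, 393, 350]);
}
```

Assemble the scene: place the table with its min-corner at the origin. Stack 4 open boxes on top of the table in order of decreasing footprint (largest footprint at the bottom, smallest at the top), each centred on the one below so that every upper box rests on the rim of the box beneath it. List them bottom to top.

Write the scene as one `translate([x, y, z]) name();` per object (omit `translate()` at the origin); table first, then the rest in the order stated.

table();
translate([571, 119, 764]) open_box();
translate([577, 134, 973]) open_box_2();
translate([583, 141, 1195]) open_box_3();
translate([602, 156, 1514]) open_box_4();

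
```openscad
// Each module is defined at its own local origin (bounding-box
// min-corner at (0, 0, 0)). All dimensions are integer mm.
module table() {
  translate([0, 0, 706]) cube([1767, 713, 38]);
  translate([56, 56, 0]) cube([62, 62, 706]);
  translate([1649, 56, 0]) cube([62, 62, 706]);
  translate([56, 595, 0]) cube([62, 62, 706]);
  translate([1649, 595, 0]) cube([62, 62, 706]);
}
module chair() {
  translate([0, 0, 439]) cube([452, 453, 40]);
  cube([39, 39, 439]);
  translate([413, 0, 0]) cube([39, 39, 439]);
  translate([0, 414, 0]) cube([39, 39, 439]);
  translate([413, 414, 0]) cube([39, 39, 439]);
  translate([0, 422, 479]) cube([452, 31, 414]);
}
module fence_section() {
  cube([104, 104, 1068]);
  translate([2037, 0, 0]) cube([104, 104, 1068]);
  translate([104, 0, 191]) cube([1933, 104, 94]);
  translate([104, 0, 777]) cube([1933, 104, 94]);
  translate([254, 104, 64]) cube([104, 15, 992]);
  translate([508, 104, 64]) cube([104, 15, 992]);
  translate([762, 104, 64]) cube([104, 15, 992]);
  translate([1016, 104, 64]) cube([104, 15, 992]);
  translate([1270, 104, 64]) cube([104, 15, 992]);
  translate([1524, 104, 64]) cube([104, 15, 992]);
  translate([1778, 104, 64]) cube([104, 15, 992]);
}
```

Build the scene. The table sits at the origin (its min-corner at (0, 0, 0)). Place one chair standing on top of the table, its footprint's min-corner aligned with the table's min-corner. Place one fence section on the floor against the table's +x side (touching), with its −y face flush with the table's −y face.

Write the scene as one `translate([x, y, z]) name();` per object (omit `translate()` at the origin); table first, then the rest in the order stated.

table();
translate([0, 0, 744]) chair();
translate([1767, 0, 0]) fence_section();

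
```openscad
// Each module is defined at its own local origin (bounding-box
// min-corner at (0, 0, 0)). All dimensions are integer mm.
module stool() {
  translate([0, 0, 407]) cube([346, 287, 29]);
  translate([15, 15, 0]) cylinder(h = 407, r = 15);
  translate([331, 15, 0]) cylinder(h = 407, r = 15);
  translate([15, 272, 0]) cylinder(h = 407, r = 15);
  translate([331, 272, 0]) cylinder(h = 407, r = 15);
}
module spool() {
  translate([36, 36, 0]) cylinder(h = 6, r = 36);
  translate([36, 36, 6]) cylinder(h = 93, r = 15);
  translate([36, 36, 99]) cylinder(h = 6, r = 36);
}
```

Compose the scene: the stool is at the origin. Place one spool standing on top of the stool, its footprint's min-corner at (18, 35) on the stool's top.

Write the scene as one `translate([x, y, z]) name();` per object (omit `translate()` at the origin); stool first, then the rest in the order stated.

stool();
translate([18, 35, 436]) spool();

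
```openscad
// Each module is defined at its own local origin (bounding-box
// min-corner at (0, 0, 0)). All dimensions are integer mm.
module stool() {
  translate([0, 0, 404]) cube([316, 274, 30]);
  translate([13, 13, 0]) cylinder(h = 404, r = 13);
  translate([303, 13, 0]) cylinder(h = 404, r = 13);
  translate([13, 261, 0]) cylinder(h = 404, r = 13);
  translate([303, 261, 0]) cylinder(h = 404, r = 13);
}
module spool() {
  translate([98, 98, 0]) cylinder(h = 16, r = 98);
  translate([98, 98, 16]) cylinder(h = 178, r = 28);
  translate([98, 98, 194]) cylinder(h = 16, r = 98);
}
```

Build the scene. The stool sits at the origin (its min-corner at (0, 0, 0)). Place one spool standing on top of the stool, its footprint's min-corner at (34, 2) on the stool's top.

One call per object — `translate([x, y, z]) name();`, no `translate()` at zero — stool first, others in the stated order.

stool();
translate([34, 2, 434]) spool();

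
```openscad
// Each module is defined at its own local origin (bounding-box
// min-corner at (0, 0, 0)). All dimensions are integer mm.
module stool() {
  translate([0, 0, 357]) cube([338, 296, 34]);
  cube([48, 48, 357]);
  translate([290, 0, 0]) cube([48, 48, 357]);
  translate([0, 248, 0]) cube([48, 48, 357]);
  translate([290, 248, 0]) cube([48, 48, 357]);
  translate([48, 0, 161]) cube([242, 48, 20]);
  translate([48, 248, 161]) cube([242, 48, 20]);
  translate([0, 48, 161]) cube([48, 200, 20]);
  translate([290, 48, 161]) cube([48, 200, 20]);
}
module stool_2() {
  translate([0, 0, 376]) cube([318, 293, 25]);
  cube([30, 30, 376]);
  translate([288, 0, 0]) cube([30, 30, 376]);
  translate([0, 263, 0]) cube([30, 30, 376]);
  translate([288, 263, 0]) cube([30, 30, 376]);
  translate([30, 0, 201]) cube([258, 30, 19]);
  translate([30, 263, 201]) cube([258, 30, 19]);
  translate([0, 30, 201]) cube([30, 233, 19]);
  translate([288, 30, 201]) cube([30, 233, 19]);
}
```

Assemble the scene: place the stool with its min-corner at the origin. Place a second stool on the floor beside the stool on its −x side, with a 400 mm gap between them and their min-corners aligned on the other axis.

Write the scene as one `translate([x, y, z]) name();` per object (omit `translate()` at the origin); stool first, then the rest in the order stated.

stool();
translate([-718, 0, 0]) stool_2();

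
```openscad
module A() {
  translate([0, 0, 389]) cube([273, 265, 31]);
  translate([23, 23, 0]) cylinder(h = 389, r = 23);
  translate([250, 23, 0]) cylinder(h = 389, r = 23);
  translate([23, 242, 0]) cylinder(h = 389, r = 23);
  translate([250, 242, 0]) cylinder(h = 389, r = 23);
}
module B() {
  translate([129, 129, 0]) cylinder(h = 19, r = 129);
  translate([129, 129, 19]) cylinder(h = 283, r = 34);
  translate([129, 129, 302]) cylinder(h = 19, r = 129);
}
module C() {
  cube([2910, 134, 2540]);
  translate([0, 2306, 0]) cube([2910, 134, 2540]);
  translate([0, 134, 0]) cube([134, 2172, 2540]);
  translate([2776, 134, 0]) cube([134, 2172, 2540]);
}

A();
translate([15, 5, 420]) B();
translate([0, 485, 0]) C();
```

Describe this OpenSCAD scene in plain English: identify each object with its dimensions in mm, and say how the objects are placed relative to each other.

A is a four-legged stool. The seat is 273×265 mm, 31 mm thick, top at z = 420 mm. It stands on four round legs, each 46 mm in diameter, from z = 0 to the seat underside, each leg's axis is inset half a diameter from the nearest pair of seat edges (so the leg's bounding box is flush with the corner).

B is a spool: two coaxial disc flanges of radius 129 mm and thickness 19 mm, joined by a core cylinder of radius 34 mm and height 283 mm. The lower flange rests on z = 0 and the three cylinders share a vertical axis.

C is the wall frame of a small rectangular building: four walls, each 2540 mm tall and 134 mm thick, enclosing a footprint 2910 mm (x) by 2440 mm (y) outside-to-outside, with no floor or roof. The front and back walls (the −y and +y sides) span the full width; the two side walls fit between them.

The spool is on top of the stool. The house frame is on the floor beside the stool on its +y side.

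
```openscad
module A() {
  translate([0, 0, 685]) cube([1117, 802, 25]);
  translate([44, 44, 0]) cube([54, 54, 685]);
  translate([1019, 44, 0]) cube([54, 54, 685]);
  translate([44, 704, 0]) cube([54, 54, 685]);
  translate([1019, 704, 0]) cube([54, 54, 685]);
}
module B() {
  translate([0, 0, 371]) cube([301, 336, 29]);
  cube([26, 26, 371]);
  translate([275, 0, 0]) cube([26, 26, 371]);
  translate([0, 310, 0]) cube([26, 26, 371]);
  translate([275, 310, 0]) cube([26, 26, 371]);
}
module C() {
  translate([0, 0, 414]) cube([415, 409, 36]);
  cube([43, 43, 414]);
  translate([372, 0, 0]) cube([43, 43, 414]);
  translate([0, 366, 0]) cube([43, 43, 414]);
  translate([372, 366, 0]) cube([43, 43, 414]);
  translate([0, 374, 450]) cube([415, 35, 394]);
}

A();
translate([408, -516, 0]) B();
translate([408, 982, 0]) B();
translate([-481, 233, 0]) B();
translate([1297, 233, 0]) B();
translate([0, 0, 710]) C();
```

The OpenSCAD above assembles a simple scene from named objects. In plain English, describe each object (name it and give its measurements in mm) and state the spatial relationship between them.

A is a table: top 1117 mm (x) × 802 mm (y), 25 mm thick, upper face at z = 710 mm, on four 54×54 mm square legs, each inset 44 mm from the nearest pair of top edges, running from z = 0 to the bottom of the top.

B is a four-legged stool. The seat is a 301×336×29 mm slab whose top surface is at z = 400 mm; four square legs, each 26×26 mm in cross-section, run from the floor (z = 0) to the underside of the seat, each flush with a corner of the seat.

C is a chair. The seat is a 415×409×36 mm slab with its top at z = 450 mm, on four 43×43 mm corner legs (flush with the seat edges, standing on z = 0). A flat backrest 35 mm thick, 394 mm tall, spans the full seat width and rises from the seat top along its +y edge, rear face flush with the rear of the seat.

Four stools sit around the table at the −y, +y, −x, +x sides. The chair is on top of the table.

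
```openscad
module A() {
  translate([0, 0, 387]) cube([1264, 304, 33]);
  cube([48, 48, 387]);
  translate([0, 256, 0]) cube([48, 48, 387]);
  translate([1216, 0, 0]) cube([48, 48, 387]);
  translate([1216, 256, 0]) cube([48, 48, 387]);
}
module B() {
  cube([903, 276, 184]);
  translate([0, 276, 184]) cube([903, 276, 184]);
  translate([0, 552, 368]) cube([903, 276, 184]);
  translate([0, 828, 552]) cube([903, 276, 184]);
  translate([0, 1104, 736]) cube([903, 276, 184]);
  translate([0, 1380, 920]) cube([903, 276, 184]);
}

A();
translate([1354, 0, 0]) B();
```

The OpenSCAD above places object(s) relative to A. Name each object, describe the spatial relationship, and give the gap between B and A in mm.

A is a bench. B is a staircase. The staircase is on the floor beside the bench on its +x side. The gap between the staircase and the bench is 90 mm.

The staircase's nearest face is 90 mm from the bench's +x face.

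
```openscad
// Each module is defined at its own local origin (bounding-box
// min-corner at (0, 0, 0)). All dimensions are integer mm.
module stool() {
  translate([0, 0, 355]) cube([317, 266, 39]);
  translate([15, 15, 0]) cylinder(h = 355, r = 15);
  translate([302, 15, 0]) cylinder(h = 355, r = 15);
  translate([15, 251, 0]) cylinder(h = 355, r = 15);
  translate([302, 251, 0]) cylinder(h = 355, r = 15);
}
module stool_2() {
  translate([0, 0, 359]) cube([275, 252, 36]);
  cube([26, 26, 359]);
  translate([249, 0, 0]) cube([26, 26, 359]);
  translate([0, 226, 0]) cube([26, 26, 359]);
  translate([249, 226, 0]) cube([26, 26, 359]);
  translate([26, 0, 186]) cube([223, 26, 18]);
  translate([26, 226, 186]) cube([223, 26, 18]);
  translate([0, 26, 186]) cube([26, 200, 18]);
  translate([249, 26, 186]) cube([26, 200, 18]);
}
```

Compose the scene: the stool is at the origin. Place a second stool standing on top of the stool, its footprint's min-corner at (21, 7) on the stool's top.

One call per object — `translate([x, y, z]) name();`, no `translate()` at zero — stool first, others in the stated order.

stool();
translate([21, 7, 394]) stool_2();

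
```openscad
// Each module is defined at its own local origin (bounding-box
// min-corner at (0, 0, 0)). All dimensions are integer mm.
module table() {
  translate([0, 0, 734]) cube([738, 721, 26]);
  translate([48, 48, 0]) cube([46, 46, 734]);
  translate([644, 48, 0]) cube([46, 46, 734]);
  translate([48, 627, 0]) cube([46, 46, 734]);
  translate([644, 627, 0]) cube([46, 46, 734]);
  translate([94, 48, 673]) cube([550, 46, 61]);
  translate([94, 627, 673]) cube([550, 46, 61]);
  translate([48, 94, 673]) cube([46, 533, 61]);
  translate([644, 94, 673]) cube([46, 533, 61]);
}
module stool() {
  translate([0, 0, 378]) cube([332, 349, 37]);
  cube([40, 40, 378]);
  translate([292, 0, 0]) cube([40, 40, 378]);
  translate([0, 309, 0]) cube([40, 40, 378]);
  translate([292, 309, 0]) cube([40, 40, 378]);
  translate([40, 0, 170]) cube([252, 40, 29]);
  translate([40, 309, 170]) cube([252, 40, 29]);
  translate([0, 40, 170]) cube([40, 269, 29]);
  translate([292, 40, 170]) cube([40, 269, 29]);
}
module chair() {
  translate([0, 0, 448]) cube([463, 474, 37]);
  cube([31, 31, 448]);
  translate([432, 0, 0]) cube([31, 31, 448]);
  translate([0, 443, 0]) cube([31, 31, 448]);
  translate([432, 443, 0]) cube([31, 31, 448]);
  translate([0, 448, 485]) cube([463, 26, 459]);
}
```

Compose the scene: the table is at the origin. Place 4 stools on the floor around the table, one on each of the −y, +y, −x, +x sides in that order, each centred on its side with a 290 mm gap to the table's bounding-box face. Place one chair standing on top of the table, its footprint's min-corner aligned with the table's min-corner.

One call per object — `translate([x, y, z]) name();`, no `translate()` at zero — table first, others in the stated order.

table();
translate([203, -639, 0]) stool();
translate([203, 1011, 0]) stool();
translate([-622, 186, 0]) stool();
translate([1028, 186, 0]) stool();
translate([0, 0, 760]) chair();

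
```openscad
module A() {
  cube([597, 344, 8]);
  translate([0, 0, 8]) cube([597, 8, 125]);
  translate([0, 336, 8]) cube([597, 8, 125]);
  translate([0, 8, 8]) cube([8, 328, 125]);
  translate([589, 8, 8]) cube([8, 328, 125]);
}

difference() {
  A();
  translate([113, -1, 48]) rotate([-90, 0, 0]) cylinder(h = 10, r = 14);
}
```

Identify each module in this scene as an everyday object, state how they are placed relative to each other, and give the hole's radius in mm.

The subtracted cylinder has r = 14 mm.

A is an open box. The open box has a circular hole through its front wall. The hole's radius is 14 mm.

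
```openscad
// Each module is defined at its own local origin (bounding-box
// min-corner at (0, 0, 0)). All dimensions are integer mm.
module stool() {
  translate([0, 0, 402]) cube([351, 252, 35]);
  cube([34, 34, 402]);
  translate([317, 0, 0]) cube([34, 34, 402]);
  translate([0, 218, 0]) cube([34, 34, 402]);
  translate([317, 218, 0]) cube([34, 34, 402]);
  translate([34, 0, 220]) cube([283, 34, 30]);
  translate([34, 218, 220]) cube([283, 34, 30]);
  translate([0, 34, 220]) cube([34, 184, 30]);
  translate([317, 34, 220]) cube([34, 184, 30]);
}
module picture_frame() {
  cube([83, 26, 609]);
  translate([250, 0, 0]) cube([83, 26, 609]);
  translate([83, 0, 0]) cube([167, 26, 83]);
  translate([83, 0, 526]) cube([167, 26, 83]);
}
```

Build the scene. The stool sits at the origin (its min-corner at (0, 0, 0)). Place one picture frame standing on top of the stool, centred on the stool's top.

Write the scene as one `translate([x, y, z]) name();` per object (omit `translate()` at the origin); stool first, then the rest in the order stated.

stool();
translate([9, 113, 437]) picture_frame();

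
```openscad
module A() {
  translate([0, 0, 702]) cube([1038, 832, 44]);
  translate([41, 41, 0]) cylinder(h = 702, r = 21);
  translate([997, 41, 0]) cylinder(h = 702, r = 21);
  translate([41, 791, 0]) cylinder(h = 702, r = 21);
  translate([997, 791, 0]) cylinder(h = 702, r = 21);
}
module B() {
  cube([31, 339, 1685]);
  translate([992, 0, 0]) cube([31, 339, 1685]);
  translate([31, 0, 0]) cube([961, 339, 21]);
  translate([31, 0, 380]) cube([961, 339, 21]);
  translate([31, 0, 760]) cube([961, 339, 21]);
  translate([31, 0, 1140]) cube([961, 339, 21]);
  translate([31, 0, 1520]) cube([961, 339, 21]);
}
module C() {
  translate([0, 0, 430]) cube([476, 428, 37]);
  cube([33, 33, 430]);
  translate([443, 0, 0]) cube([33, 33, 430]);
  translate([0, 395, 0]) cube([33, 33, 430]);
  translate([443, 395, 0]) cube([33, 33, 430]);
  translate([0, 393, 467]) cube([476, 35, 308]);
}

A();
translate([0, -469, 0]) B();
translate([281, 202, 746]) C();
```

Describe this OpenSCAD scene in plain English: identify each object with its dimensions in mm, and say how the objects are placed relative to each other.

A is a rectangular dining table. The top is 1038×832×44 mm with its upper surface at z = 746 mm. It stands on four round legs of 42 mm diameter, each leg's bounding box inset 20 mm from the nearest pair of top edges, running from the floor to the underside of the top.

B is a bookshelf 1023 mm wide overall, 339 mm deep and 1685 mm tall. The two sides are 31 mm thick vertical panels. 5 horizontal shelves of 21 mm thickness span between the inner faces of the sides; the lowest shelf sits on the floor and shelves are stacked with a clear vertical gap of 359 mm between each pair.

C is a chair: 476×428 mm seat, 37 mm thick, top at z = 467 mm, on four 33 mm square corner legs flush with the seat edges. A 35 mm thick backrest slab spans the full seat width, extending 308 mm above the seat top, its back face flush with the seat's +y edge.

The bookshelf is on the floor beside the table on its −y side. The chair is on top of the table, centred.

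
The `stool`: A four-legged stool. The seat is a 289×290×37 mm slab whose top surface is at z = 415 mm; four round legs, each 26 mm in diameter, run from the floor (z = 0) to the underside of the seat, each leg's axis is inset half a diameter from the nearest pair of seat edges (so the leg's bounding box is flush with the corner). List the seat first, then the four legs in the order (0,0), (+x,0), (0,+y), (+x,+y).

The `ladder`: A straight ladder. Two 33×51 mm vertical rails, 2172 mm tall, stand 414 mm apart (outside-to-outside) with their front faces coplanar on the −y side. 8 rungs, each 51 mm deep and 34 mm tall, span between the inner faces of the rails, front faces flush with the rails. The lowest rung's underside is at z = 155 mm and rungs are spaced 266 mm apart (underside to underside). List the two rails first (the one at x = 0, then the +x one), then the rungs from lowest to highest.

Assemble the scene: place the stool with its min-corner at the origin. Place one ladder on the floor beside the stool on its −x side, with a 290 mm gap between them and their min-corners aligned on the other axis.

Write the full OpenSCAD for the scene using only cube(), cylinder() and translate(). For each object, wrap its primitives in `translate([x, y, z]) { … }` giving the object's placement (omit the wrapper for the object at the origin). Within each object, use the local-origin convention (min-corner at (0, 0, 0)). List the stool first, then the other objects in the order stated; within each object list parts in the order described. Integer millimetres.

translate([0, 0, 378]) cube([289, 290, 37]);
translate([13, 13, 0]) cylinder(h = 378, r = 13);
translate([276, 13, 0]) cylinder(h = 378, r = 13);
translate([13, 277, 0]) cylinder(h = 378, r = 13);
translate([276, 277, 0]) cylinder(h = 378, r = 13);
translate([-704, 0, 0]) {
  cube([33, 51, 2172]);
  translate([381, 0, 0]) cube([33, 51, 2172]);
  translate([33, 0, 155]) cube([348, 51, 34]);
  translate([33, 0, 421]) cube([348, 51, 34]);
  translate([33, 0, 687]) cube([348, 51, 34]);
  translate([33, 0, 953]) cube([348, 51, 34]);
  translate([33, 0, 1219]) cube([348, 51, 34]);
  translate([33, 0, 1485]) cube([348, 51, 34]);
  translate([33, 0, 1751]) cube([348, 51, 34]);
  translate([33, 0, 2017]) cube([348, 51, 34]);
}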